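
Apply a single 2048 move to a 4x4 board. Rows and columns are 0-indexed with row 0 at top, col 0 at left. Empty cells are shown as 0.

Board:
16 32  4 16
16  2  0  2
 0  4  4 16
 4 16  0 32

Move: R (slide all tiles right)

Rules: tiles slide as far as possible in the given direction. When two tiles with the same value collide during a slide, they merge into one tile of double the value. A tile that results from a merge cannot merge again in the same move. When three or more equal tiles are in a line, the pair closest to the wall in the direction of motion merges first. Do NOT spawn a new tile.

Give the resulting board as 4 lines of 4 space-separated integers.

Slide right:
row 0: [16, 32, 4, 16] -> [16, 32, 4, 16]
row 1: [16, 2, 0, 2] -> [0, 0, 16, 4]
row 2: [0, 4, 4, 16] -> [0, 0, 8, 16]
row 3: [4, 16, 0, 32] -> [0, 4, 16, 32]

Answer: 16 32  4 16
 0  0 16  4
 0  0  8 16
 0  4 16 32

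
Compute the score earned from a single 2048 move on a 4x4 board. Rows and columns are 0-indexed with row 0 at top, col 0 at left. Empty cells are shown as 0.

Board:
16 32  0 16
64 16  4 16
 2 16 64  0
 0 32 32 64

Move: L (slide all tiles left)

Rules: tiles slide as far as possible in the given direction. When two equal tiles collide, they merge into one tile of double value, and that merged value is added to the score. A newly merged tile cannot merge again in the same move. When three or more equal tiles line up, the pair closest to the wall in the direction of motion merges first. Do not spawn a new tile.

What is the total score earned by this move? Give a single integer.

Slide left:
row 0: [16, 32, 0, 16] -> [16, 32, 16, 0]  score +0 (running 0)
row 1: [64, 16, 4, 16] -> [64, 16, 4, 16]  score +0 (running 0)
row 2: [2, 16, 64, 0] -> [2, 16, 64, 0]  score +0 (running 0)
row 3: [0, 32, 32, 64] -> [64, 64, 0, 0]  score +64 (running 64)
Board after move:
16 32 16  0
64 16  4 16
 2 16 64  0
64 64  0  0

Answer: 64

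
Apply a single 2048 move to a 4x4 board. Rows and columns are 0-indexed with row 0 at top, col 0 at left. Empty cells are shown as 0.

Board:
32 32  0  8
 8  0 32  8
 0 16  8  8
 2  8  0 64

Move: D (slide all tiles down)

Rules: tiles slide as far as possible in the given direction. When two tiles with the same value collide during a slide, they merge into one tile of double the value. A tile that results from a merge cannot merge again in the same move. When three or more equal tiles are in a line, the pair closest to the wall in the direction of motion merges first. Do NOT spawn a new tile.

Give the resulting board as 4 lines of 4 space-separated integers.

Answer:  0  0  0  0
32 32  0  8
 8 16 32 16
 2  8  8 64

Derivation:
Slide down:
col 0: [32, 8, 0, 2] -> [0, 32, 8, 2]
col 1: [32, 0, 16, 8] -> [0, 32, 16, 8]
col 2: [0, 32, 8, 0] -> [0, 0, 32, 8]
col 3: [8, 8, 8, 64] -> [0, 8, 16, 64]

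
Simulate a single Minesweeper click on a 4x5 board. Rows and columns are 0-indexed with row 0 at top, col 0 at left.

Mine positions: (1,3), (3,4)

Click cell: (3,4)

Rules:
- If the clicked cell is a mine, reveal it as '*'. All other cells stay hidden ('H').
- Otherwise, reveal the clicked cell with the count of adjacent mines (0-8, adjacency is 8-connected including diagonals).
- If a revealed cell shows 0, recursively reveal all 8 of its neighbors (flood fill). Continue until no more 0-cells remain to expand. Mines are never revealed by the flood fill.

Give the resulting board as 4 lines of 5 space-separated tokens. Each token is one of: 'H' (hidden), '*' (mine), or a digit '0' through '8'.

H H H H H
H H H H H
H H H H H
H H H H *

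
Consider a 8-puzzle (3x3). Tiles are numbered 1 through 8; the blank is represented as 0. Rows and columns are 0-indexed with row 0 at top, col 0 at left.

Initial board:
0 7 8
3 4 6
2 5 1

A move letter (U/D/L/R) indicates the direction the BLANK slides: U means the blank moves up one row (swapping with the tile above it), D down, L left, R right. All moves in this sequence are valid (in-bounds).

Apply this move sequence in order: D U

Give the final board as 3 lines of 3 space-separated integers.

Answer: 0 7 8
3 4 6
2 5 1

Derivation:
After move 1 (D):
3 7 8
0 4 6
2 5 1

After move 2 (U):
0 7 8
3 4 6
2 5 1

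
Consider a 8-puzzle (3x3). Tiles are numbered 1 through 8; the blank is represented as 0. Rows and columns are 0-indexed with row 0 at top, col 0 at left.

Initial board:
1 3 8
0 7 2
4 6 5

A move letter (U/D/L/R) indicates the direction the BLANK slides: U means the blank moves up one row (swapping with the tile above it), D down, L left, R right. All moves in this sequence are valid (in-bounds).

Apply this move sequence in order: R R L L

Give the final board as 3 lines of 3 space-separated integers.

After move 1 (R):
1 3 8
7 0 2
4 6 5

After move 2 (R):
1 3 8
7 2 0
4 6 5

After move 3 (L):
1 3 8
7 0 2
4 6 5

After move 4 (L):
1 3 8
0 7 2
4 6 5

Answer: 1 3 8
0 7 2
4 6 5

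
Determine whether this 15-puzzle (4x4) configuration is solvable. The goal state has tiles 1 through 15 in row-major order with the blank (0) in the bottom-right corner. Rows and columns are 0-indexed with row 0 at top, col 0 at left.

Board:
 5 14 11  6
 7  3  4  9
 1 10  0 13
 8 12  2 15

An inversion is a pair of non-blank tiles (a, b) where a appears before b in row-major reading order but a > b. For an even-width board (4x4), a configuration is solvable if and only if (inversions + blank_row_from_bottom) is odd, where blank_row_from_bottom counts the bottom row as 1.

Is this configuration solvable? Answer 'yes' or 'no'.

Answer: yes

Derivation:
Inversions: 47
Blank is in row 2 (0-indexed from top), which is row 2 counting from the bottom (bottom = 1).
47 + 2 = 49, which is odd, so the puzzle is solvable.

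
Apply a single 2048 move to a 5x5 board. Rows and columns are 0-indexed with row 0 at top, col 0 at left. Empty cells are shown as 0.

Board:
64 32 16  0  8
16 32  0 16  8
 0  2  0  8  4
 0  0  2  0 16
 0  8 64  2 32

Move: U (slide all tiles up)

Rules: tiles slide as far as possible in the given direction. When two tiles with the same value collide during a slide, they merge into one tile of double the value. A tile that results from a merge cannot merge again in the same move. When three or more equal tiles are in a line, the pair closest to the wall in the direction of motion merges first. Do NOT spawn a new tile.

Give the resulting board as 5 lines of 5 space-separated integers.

Answer: 64 64 16 16 16
16  2  2  8  4
 0  8 64  2 16
 0  0  0  0 32
 0  0  0  0  0

Derivation:
Slide up:
col 0: [64, 16, 0, 0, 0] -> [64, 16, 0, 0, 0]
col 1: [32, 32, 2, 0, 8] -> [64, 2, 8, 0, 0]
col 2: [16, 0, 0, 2, 64] -> [16, 2, 64, 0, 0]
col 3: [0, 16, 8, 0, 2] -> [16, 8, 2, 0, 0]
col 4: [8, 8, 4, 16, 32] -> [16, 4, 16, 32, 0]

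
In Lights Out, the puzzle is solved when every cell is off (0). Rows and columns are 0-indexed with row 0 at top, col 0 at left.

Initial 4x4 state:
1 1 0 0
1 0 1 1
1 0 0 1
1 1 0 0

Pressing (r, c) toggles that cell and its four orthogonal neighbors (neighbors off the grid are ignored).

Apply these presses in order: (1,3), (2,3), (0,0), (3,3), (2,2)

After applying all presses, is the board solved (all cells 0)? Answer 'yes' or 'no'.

After press 1 at (1,3):
1 1 0 1
1 0 0 0
1 0 0 0
1 1 0 0

After press 2 at (2,3):
1 1 0 1
1 0 0 1
1 0 1 1
1 1 0 1

After press 3 at (0,0):
0 0 0 1
0 0 0 1
1 0 1 1
1 1 0 1

After press 4 at (3,3):
0 0 0 1
0 0 0 1
1 0 1 0
1 1 1 0

After press 5 at (2,2):
0 0 0 1
0 0 1 1
1 1 0 1
1 1 0 0

Lights still on: 8

Answer: no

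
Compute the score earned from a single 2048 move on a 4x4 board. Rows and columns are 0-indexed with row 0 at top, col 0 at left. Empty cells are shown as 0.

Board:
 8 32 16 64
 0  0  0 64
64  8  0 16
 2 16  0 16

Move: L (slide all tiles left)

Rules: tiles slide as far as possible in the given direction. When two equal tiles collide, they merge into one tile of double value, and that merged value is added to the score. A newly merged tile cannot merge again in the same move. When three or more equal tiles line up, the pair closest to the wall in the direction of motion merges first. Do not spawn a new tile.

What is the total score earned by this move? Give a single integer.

Answer: 32

Derivation:
Slide left:
row 0: [8, 32, 16, 64] -> [8, 32, 16, 64]  score +0 (running 0)
row 1: [0, 0, 0, 64] -> [64, 0, 0, 0]  score +0 (running 0)
row 2: [64, 8, 0, 16] -> [64, 8, 16, 0]  score +0 (running 0)
row 3: [2, 16, 0, 16] -> [2, 32, 0, 0]  score +32 (running 32)
Board after move:
 8 32 16 64
64  0  0  0
64  8 16  0
 2 32  0  0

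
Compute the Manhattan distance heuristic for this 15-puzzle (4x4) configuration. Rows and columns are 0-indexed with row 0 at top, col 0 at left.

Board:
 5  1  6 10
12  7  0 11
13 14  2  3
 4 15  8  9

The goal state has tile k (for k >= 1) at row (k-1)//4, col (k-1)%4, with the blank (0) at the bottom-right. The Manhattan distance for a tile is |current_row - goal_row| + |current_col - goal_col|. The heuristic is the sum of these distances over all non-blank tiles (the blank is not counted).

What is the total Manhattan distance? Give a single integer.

Tile 5: (0,0)->(1,0) = 1
Tile 1: (0,1)->(0,0) = 1
Tile 6: (0,2)->(1,1) = 2
Tile 10: (0,3)->(2,1) = 4
Tile 12: (1,0)->(2,3) = 4
Tile 7: (1,1)->(1,2) = 1
Tile 11: (1,3)->(2,2) = 2
Tile 13: (2,0)->(3,0) = 1
Tile 14: (2,1)->(3,1) = 1
Tile 2: (2,2)->(0,1) = 3
Tile 3: (2,3)->(0,2) = 3
Tile 4: (3,0)->(0,3) = 6
Tile 15: (3,1)->(3,2) = 1
Tile 8: (3,2)->(1,3) = 3
Tile 9: (3,3)->(2,0) = 4
Sum: 1 + 1 + 2 + 4 + 4 + 1 + 2 + 1 + 1 + 3 + 3 + 6 + 1 + 3 + 4 = 37

Answer: 37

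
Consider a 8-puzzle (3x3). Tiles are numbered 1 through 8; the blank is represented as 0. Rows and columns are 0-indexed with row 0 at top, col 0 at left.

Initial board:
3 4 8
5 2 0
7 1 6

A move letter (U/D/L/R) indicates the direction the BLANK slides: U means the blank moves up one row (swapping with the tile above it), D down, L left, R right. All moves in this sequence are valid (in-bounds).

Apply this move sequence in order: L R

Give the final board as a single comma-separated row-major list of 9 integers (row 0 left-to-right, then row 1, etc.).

Answer: 3, 4, 8, 5, 2, 0, 7, 1, 6

Derivation:
After move 1 (L):
3 4 8
5 0 2
7 1 6

After move 2 (R):
3 4 8
5 2 0
7 1 6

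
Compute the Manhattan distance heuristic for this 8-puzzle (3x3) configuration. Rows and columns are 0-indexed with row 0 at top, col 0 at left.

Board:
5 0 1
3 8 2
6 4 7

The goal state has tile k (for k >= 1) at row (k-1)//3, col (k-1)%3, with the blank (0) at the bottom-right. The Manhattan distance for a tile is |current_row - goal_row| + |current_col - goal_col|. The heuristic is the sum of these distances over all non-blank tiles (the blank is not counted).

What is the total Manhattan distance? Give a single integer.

Tile 5: (0,0)->(1,1) = 2
Tile 1: (0,2)->(0,0) = 2
Tile 3: (1,0)->(0,2) = 3
Tile 8: (1,1)->(2,1) = 1
Tile 2: (1,2)->(0,1) = 2
Tile 6: (2,0)->(1,2) = 3
Tile 4: (2,1)->(1,0) = 2
Tile 7: (2,2)->(2,0) = 2
Sum: 2 + 2 + 3 + 1 + 2 + 3 + 2 + 2 = 17

Answer: 17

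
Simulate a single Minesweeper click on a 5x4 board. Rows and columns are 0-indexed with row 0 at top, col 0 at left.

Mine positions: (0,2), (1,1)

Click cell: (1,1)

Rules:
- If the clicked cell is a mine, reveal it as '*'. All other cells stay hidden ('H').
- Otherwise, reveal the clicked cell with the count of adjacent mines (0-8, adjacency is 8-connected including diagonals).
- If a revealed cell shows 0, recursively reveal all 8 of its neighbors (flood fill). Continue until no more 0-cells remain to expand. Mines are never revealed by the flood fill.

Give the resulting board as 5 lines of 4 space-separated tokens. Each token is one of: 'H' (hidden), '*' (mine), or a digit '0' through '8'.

H H H H
H * H H
H H H H
H H H H
H H H H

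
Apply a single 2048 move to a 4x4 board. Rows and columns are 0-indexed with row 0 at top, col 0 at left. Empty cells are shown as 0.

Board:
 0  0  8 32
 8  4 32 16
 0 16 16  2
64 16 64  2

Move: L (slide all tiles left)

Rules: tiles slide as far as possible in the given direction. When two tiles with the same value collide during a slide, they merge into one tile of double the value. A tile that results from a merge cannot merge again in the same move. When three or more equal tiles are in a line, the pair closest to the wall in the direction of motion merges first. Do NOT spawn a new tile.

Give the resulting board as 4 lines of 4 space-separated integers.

Answer:  8 32  0  0
 8  4 32 16
32  2  0  0
64 16 64  2

Derivation:
Slide left:
row 0: [0, 0, 8, 32] -> [8, 32, 0, 0]
row 1: [8, 4, 32, 16] -> [8, 4, 32, 16]
row 2: [0, 16, 16, 2] -> [32, 2, 0, 0]
row 3: [64, 16, 64, 2] -> [64, 16, 64, 2]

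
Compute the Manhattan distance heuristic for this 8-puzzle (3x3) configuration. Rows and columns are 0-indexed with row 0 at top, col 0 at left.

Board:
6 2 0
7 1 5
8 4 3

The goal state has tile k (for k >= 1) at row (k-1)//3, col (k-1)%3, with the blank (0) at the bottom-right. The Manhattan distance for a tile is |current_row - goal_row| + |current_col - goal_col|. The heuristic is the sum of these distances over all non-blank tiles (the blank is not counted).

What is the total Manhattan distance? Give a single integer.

Tile 6: at (0,0), goal (1,2), distance |0-1|+|0-2| = 3
Tile 2: at (0,1), goal (0,1), distance |0-0|+|1-1| = 0
Tile 7: at (1,0), goal (2,0), distance |1-2|+|0-0| = 1
Tile 1: at (1,1), goal (0,0), distance |1-0|+|1-0| = 2
Tile 5: at (1,2), goal (1,1), distance |1-1|+|2-1| = 1
Tile 8: at (2,0), goal (2,1), distance |2-2|+|0-1| = 1
Tile 4: at (2,1), goal (1,0), distance |2-1|+|1-0| = 2
Tile 3: at (2,2), goal (0,2), distance |2-0|+|2-2| = 2
Sum: 3 + 0 + 1 + 2 + 1 + 1 + 2 + 2 = 12

Answer: 12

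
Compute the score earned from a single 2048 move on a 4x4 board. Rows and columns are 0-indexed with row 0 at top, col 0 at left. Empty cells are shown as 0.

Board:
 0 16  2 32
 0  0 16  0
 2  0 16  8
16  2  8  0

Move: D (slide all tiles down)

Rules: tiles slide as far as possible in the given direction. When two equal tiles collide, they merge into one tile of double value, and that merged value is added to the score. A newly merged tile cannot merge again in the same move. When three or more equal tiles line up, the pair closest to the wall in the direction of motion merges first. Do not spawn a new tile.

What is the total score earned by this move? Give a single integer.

Answer: 32

Derivation:
Slide down:
col 0: [0, 0, 2, 16] -> [0, 0, 2, 16]  score +0 (running 0)
col 1: [16, 0, 0, 2] -> [0, 0, 16, 2]  score +0 (running 0)
col 2: [2, 16, 16, 8] -> [0, 2, 32, 8]  score +32 (running 32)
col 3: [32, 0, 8, 0] -> [0, 0, 32, 8]  score +0 (running 32)
Board after move:
 0  0  0  0
 0  0  2  0
 2 16 32 32
16  2  8  8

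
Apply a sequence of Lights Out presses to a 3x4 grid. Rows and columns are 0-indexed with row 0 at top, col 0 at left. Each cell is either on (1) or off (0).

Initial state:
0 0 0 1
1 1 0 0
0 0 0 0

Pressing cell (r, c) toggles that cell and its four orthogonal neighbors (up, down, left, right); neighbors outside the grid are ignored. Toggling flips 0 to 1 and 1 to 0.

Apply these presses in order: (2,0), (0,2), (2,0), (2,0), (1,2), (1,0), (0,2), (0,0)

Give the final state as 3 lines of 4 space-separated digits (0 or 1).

Answer: 0 1 1 1
0 1 1 1
0 1 1 0

Derivation:
After press 1 at (2,0):
0 0 0 1
0 1 0 0
1 1 0 0

After press 2 at (0,2):
0 1 1 0
0 1 1 0
1 1 0 0

After press 3 at (2,0):
0 1 1 0
1 1 1 0
0 0 0 0

After press 4 at (2,0):
0 1 1 0
0 1 1 0
1 1 0 0

After press 5 at (1,2):
0 1 0 0
0 0 0 1
1 1 1 0

After press 6 at (1,0):
1 1 0 0
1 1 0 1
0 1 1 0

After press 7 at (0,2):
1 0 1 1
1 1 1 1
0 1 1 0

After press 8 at (0,0):
0 1 1 1
0 1 1 1
0 1 1 0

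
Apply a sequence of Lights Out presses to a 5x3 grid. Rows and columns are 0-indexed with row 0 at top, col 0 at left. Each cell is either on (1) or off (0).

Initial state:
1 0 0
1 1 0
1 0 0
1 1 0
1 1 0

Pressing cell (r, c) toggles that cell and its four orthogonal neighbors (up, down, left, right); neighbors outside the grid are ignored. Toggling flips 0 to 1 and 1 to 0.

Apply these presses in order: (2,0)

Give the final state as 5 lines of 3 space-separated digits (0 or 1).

Answer: 1 0 0
0 1 0
0 1 0
0 1 0
1 1 0

Derivation:
After press 1 at (2,0):
1 0 0
0 1 0
0 1 0
0 1 0
1 1 0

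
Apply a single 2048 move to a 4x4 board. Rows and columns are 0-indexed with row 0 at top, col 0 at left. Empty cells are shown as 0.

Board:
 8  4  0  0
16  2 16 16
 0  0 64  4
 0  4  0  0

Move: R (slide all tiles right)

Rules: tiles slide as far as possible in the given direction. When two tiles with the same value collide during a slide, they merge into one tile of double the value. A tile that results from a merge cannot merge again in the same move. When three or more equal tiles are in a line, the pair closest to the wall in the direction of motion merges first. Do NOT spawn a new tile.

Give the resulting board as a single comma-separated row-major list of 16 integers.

Slide right:
row 0: [8, 4, 0, 0] -> [0, 0, 8, 4]
row 1: [16, 2, 16, 16] -> [0, 16, 2, 32]
row 2: [0, 0, 64, 4] -> [0, 0, 64, 4]
row 3: [0, 4, 0, 0] -> [0, 0, 0, 4]

Answer: 0, 0, 8, 4, 0, 16, 2, 32, 0, 0, 64, 4, 0, 0, 0, 4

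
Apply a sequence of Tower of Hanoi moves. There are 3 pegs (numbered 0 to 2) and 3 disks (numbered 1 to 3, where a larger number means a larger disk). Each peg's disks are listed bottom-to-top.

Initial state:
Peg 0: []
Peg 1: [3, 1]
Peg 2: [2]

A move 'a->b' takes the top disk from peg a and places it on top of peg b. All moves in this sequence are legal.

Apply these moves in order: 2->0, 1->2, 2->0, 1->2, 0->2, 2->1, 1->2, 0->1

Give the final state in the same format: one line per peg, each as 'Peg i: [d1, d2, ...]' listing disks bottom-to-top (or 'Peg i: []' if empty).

Answer: Peg 0: []
Peg 1: [2]
Peg 2: [3, 1]

Derivation:
After move 1 (2->0):
Peg 0: [2]
Peg 1: [3, 1]
Peg 2: []

After move 2 (1->2):
Peg 0: [2]
Peg 1: [3]
Peg 2: [1]

After move 3 (2->0):
Peg 0: [2, 1]
Peg 1: [3]
Peg 2: []

After move 4 (1->2):
Peg 0: [2, 1]
Peg 1: []
Peg 2: [3]

After move 5 (0->2):
Peg 0: [2]
Peg 1: []
Peg 2: [3, 1]

After move 6 (2->1):
Peg 0: [2]
Peg 1: [1]
Peg 2: [3]

After move 7 (1->2):
Peg 0: [2]
Peg 1: []
Peg 2: [3, 1]

After move 8 (0->1):
Peg 0: []
Peg 1: [2]
Peg 2: [3, 1]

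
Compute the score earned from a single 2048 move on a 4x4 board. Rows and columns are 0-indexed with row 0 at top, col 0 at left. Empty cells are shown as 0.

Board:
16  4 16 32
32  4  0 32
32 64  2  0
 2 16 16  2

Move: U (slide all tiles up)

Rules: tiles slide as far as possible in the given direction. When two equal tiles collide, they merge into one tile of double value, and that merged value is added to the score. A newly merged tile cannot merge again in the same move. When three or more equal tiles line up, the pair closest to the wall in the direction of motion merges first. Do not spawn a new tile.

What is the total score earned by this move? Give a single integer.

Answer: 136

Derivation:
Slide up:
col 0: [16, 32, 32, 2] -> [16, 64, 2, 0]  score +64 (running 64)
col 1: [4, 4, 64, 16] -> [8, 64, 16, 0]  score +8 (running 72)
col 2: [16, 0, 2, 16] -> [16, 2, 16, 0]  score +0 (running 72)
col 3: [32, 32, 0, 2] -> [64, 2, 0, 0]  score +64 (running 136)
Board after move:
16  8 16 64
64 64  2  2
 2 16 16  0
 0  0  0  0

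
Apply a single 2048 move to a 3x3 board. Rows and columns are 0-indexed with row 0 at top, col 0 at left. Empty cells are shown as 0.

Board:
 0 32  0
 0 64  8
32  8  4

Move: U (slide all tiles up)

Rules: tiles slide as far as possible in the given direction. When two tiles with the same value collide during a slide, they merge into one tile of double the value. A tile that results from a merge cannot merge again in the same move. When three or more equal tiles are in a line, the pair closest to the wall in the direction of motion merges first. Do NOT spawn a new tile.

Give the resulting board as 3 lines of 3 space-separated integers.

Answer: 32 32  8
 0 64  4
 0  8  0

Derivation:
Slide up:
col 0: [0, 0, 32] -> [32, 0, 0]
col 1: [32, 64, 8] -> [32, 64, 8]
col 2: [0, 8, 4] -> [8, 4, 0]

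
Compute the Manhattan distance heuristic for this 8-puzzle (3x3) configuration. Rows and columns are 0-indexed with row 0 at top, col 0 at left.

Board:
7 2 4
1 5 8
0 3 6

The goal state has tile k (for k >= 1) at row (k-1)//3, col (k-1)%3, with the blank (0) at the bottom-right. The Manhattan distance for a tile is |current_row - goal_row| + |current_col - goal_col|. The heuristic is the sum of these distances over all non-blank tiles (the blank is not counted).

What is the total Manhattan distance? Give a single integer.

Tile 7: (0,0)->(2,0) = 2
Tile 2: (0,1)->(0,1) = 0
Tile 4: (0,2)->(1,0) = 3
Tile 1: (1,0)->(0,0) = 1
Tile 5: (1,1)->(1,1) = 0
Tile 8: (1,2)->(2,1) = 2
Tile 3: (2,1)->(0,2) = 3
Tile 6: (2,2)->(1,2) = 1
Sum: 2 + 0 + 3 + 1 + 0 + 2 + 3 + 1 = 12

Answer: 12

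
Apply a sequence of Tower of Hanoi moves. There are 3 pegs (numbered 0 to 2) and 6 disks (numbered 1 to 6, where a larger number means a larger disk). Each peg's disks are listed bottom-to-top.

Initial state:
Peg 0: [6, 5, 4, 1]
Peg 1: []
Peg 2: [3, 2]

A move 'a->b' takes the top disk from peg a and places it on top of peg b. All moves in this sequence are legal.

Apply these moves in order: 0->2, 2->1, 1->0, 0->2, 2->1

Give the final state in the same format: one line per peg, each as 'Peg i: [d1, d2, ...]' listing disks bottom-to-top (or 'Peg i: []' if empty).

After move 1 (0->2):
Peg 0: [6, 5, 4]
Peg 1: []
Peg 2: [3, 2, 1]

After move 2 (2->1):
Peg 0: [6, 5, 4]
Peg 1: [1]
Peg 2: [3, 2]

After move 3 (1->0):
Peg 0: [6, 5, 4, 1]
Peg 1: []
Peg 2: [3, 2]

After move 4 (0->2):
Peg 0: [6, 5, 4]
Peg 1: []
Peg 2: [3, 2, 1]

After move 5 (2->1):
Peg 0: [6, 5, 4]
Peg 1: [1]
Peg 2: [3, 2]

Answer: Peg 0: [6, 5, 4]
Peg 1: [1]
Peg 2: [3, 2]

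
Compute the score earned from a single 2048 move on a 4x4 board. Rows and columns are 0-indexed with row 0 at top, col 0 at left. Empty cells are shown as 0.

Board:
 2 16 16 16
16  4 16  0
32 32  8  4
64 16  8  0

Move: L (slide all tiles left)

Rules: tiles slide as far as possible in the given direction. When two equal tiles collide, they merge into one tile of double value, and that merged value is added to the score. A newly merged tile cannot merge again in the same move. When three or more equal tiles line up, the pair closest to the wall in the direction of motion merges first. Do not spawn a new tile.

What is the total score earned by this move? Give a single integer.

Answer: 96

Derivation:
Slide left:
row 0: [2, 16, 16, 16] -> [2, 32, 16, 0]  score +32 (running 32)
row 1: [16, 4, 16, 0] -> [16, 4, 16, 0]  score +0 (running 32)
row 2: [32, 32, 8, 4] -> [64, 8, 4, 0]  score +64 (running 96)
row 3: [64, 16, 8, 0] -> [64, 16, 8, 0]  score +0 (running 96)
Board after move:
 2 32 16  0
16  4 16  0
64  8  4  0
64 16  8  0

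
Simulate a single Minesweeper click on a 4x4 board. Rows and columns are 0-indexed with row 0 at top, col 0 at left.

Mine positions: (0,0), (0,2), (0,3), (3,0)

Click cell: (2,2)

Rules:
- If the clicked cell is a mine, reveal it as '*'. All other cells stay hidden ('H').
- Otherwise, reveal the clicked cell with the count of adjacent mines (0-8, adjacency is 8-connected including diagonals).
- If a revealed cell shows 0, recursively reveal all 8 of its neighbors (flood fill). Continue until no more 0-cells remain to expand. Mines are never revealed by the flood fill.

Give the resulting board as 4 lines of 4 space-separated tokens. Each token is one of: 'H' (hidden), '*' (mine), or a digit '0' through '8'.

H H H H
H 2 2 2
H 1 0 0
H 1 0 0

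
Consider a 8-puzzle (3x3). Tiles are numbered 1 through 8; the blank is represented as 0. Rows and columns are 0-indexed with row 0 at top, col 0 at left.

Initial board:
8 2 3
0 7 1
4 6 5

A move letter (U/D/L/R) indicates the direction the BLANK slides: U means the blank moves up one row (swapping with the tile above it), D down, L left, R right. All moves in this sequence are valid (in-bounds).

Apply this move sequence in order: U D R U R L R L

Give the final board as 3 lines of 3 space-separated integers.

Answer: 8 0 3
7 2 1
4 6 5

Derivation:
After move 1 (U):
0 2 3
8 7 1
4 6 5

After move 2 (D):
8 2 3
0 7 1
4 6 5

After move 3 (R):
8 2 3
7 0 1
4 6 5

After move 4 (U):
8 0 3
7 2 1
4 6 5

After move 5 (R):
8 3 0
7 2 1
4 6 5

After move 6 (L):
8 0 3
7 2 1
4 6 5

After move 7 (R):
8 3 0
7 2 1
4 6 5

After move 8 (L):
8 0 3
7 2 1
4 6 5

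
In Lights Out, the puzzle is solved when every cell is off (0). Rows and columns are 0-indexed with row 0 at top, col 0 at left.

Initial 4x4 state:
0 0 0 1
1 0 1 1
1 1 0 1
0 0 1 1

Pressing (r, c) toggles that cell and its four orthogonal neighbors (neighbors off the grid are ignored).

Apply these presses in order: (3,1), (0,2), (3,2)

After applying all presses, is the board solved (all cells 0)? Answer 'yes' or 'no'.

Answer: no

Derivation:
After press 1 at (3,1):
0 0 0 1
1 0 1 1
1 0 0 1
1 1 0 1

After press 2 at (0,2):
0 1 1 0
1 0 0 1
1 0 0 1
1 1 0 1

After press 3 at (3,2):
0 1 1 0
1 0 0 1
1 0 1 1
1 0 1 0

Lights still on: 9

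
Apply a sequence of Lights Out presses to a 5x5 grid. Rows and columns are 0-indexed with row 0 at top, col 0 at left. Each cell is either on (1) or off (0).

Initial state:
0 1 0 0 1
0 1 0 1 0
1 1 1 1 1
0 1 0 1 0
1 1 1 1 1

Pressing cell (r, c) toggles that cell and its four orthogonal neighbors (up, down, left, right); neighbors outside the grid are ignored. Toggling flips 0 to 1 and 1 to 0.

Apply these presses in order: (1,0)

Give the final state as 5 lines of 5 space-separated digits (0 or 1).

Answer: 1 1 0 0 1
1 0 0 1 0
0 1 1 1 1
0 1 0 1 0
1 1 1 1 1

Derivation:
After press 1 at (1,0):
1 1 0 0 1
1 0 0 1 0
0 1 1 1 1
0 1 0 1 0
1 1 1 1 1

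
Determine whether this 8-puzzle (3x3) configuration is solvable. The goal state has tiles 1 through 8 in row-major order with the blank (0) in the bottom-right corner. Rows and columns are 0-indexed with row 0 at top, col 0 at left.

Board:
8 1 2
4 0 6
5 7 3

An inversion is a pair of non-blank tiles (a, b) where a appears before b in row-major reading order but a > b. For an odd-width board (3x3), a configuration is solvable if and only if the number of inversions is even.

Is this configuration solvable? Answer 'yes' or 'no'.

Inversions (pairs i<j in row-major order where tile[i] > tile[j] > 0): 12
12 is even, so the puzzle is solvable.

Answer: yes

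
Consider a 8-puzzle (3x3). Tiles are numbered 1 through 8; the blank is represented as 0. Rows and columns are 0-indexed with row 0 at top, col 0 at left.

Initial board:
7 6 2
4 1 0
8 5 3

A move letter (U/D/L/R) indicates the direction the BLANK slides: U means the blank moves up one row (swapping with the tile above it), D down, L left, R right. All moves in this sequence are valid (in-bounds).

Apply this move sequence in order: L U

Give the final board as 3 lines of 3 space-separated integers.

After move 1 (L):
7 6 2
4 0 1
8 5 3

After move 2 (U):
7 0 2
4 6 1
8 5 3

Answer: 7 0 2
4 6 1
8 5 3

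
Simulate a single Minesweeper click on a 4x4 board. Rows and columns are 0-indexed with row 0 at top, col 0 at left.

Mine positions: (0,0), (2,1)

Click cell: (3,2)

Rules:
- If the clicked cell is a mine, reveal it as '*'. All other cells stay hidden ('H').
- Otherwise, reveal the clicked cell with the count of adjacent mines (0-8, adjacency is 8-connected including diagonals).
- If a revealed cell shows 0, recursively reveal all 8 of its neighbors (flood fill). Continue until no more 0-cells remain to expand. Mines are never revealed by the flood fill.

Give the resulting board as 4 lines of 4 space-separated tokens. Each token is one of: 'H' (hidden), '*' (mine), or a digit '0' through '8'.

H H H H
H H H H
H H H H
H H 1 H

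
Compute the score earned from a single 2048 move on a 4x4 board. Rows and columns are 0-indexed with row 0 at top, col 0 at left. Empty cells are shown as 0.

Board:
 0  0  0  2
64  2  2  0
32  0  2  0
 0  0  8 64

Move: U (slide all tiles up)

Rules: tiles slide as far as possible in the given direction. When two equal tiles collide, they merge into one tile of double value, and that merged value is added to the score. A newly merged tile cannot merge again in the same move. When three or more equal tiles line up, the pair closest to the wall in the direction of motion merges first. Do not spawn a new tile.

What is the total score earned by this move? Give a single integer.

Slide up:
col 0: [0, 64, 32, 0] -> [64, 32, 0, 0]  score +0 (running 0)
col 1: [0, 2, 0, 0] -> [2, 0, 0, 0]  score +0 (running 0)
col 2: [0, 2, 2, 8] -> [4, 8, 0, 0]  score +4 (running 4)
col 3: [2, 0, 0, 64] -> [2, 64, 0, 0]  score +0 (running 4)
Board after move:
64  2  4  2
32  0  8 64
 0  0  0  0
 0  0  0  0

Answer: 4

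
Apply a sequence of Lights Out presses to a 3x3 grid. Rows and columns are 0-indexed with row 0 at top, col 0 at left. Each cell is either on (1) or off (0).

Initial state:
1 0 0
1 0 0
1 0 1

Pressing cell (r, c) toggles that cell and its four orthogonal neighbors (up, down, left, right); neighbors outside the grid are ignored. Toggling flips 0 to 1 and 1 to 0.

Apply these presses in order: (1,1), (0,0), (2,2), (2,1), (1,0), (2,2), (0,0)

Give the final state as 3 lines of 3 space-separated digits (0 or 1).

After press 1 at (1,1):
1 1 0
0 1 1
1 1 1

After press 2 at (0,0):
0 0 0
1 1 1
1 1 1

After press 3 at (2,2):
0 0 0
1 1 0
1 0 0

After press 4 at (2,1):
0 0 0
1 0 0
0 1 1

After press 5 at (1,0):
1 0 0
0 1 0
1 1 1

After press 6 at (2,2):
1 0 0
0 1 1
1 0 0

After press 7 at (0,0):
0 1 0
1 1 1
1 0 0

Answer: 0 1 0
1 1 1
1 0 0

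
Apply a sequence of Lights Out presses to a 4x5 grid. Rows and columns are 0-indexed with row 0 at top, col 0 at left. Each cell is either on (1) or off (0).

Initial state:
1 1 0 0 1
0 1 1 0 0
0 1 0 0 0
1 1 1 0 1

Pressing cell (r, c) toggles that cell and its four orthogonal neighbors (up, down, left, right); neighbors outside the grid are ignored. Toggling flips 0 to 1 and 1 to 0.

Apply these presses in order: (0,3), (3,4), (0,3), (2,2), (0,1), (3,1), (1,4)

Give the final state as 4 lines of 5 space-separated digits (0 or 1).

After press 1 at (0,3):
1 1 1 1 0
0 1 1 1 0
0 1 0 0 0
1 1 1 0 1

After press 2 at (3,4):
1 1 1 1 0
0 1 1 1 0
0 1 0 0 1
1 1 1 1 0

After press 3 at (0,3):
1 1 0 0 1
0 1 1 0 0
0 1 0 0 1
1 1 1 1 0

After press 4 at (2,2):
1 1 0 0 1
0 1 0 0 0
0 0 1 1 1
1 1 0 1 0

After press 5 at (0,1):
0 0 1 0 1
0 0 0 0 0
0 0 1 1 1
1 1 0 1 0

After press 6 at (3,1):
0 0 1 0 1
0 0 0 0 0
0 1 1 1 1
0 0 1 1 0

After press 7 at (1,4):
0 0 1 0 0
0 0 0 1 1
0 1 1 1 0
0 0 1 1 0

Answer: 0 0 1 0 0
0 0 0 1 1
0 1 1 1 0
0 0 1 1 0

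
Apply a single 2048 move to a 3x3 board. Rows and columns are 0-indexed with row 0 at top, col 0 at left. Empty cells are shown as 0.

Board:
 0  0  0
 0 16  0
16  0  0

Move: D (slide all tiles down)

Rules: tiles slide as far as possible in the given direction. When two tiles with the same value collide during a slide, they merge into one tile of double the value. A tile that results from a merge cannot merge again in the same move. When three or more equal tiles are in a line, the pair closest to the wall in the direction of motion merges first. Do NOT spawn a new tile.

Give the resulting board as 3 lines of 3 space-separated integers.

Answer:  0  0  0
 0  0  0
16 16  0

Derivation:
Slide down:
col 0: [0, 0, 16] -> [0, 0, 16]
col 1: [0, 16, 0] -> [0, 0, 16]
col 2: [0, 0, 0] -> [0, 0, 0]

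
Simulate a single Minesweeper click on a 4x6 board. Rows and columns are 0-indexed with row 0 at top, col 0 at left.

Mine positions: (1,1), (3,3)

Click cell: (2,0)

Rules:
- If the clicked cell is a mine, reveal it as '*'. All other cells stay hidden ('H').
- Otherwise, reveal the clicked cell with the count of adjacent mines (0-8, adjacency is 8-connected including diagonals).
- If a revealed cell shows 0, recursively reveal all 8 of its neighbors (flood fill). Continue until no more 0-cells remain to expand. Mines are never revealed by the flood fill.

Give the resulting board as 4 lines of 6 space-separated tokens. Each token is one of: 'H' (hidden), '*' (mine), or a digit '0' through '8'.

H H H H H H
H H H H H H
1 H H H H H
H H H H H H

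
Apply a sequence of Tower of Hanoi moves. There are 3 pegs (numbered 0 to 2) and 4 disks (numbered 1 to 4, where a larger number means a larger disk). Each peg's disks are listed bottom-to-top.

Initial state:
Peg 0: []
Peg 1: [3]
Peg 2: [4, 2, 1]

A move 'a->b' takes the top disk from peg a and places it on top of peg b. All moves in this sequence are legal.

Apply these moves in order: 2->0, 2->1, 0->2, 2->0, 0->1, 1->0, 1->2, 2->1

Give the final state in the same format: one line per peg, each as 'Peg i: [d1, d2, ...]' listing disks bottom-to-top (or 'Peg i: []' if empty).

Answer: Peg 0: [1]
Peg 1: [3, 2]
Peg 2: [4]

Derivation:
After move 1 (2->0):
Peg 0: [1]
Peg 1: [3]
Peg 2: [4, 2]

After move 2 (2->1):
Peg 0: [1]
Peg 1: [3, 2]
Peg 2: [4]

After move 3 (0->2):
Peg 0: []
Peg 1: [3, 2]
Peg 2: [4, 1]

After move 4 (2->0):
Peg 0: [1]
Peg 1: [3, 2]
Peg 2: [4]

After move 5 (0->1):
Peg 0: []
Peg 1: [3, 2, 1]
Peg 2: [4]

After move 6 (1->0):
Peg 0: [1]
Peg 1: [3, 2]
Peg 2: [4]

After move 7 (1->2):
Peg 0: [1]
Peg 1: [3]
Peg 2: [4, 2]

After move 8 (2->1):
Peg 0: [1]
Peg 1: [3, 2]
Peg 2: [4]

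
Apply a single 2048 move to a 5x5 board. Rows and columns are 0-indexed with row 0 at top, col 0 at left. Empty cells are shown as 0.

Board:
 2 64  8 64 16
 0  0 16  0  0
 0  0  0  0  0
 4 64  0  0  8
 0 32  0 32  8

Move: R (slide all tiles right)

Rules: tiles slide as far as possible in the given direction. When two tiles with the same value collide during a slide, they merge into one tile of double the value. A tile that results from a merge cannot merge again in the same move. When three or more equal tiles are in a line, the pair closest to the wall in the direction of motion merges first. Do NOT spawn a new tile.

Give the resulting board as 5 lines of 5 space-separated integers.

Answer:  2 64  8 64 16
 0  0  0  0 16
 0  0  0  0  0
 0  0  4 64  8
 0  0  0 64  8

Derivation:
Slide right:
row 0: [2, 64, 8, 64, 16] -> [2, 64, 8, 64, 16]
row 1: [0, 0, 16, 0, 0] -> [0, 0, 0, 0, 16]
row 2: [0, 0, 0, 0, 0] -> [0, 0, 0, 0, 0]
row 3: [4, 64, 0, 0, 8] -> [0, 0, 4, 64, 8]
row 4: [0, 32, 0, 32, 8] -> [0, 0, 0, 64, 8]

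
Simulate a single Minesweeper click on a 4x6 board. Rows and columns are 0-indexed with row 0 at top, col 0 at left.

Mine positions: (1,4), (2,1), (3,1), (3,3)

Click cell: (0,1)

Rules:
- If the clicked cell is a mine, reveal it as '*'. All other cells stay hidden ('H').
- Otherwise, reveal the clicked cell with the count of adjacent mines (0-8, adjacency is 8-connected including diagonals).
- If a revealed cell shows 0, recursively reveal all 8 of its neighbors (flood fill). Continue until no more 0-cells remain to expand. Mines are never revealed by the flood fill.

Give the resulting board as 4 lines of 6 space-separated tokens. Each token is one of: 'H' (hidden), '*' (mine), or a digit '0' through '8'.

0 0 0 1 H H
1 1 1 1 H H
H H H H H H
H H H H H H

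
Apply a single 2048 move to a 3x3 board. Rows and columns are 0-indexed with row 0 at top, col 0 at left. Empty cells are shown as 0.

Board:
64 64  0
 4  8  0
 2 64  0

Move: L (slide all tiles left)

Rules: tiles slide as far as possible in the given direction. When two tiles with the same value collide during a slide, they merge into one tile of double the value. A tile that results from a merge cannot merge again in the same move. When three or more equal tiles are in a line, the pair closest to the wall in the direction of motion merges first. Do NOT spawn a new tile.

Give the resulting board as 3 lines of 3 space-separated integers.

Answer: 128   0   0
  4   8   0
  2  64   0

Derivation:
Slide left:
row 0: [64, 64, 0] -> [128, 0, 0]
row 1: [4, 8, 0] -> [4, 8, 0]
row 2: [2, 64, 0] -> [2, 64, 0]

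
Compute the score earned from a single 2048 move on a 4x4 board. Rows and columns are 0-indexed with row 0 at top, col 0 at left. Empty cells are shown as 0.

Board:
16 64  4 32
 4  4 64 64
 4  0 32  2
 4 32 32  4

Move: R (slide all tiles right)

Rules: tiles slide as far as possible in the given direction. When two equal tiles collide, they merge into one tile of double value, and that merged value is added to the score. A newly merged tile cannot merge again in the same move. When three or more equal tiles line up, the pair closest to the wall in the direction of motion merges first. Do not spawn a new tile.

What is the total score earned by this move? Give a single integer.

Slide right:
row 0: [16, 64, 4, 32] -> [16, 64, 4, 32]  score +0 (running 0)
row 1: [4, 4, 64, 64] -> [0, 0, 8, 128]  score +136 (running 136)
row 2: [4, 0, 32, 2] -> [0, 4, 32, 2]  score +0 (running 136)
row 3: [4, 32, 32, 4] -> [0, 4, 64, 4]  score +64 (running 200)
Board after move:
 16  64   4  32
  0   0   8 128
  0   4  32   2
  0   4  64   4

Answer: 200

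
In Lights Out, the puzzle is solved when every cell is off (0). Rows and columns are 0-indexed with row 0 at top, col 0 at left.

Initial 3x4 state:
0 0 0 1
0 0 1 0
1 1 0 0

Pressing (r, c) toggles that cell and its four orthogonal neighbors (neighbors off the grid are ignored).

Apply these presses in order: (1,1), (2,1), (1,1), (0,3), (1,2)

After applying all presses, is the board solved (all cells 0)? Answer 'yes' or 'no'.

After press 1 at (1,1):
0 1 0 1
1 1 0 0
1 0 0 0

After press 2 at (2,1):
0 1 0 1
1 0 0 0
0 1 1 0

After press 3 at (1,1):
0 0 0 1
0 1 1 0
0 0 1 0

After press 4 at (0,3):
0 0 1 0
0 1 1 1
0 0 1 0

After press 5 at (1,2):
0 0 0 0
0 0 0 0
0 0 0 0

Lights still on: 0

Answer: yes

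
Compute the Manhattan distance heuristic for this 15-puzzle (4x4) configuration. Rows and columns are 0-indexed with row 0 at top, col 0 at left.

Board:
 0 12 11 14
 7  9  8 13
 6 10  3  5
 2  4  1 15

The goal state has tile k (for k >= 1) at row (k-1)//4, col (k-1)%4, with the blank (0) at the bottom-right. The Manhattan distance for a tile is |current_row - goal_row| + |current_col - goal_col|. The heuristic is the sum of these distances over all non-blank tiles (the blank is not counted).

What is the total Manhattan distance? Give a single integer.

Answer: 44

Derivation:
Tile 12: (0,1)->(2,3) = 4
Tile 11: (0,2)->(2,2) = 2
Tile 14: (0,3)->(3,1) = 5
Tile 7: (1,0)->(1,2) = 2
Tile 9: (1,1)->(2,0) = 2
Tile 8: (1,2)->(1,3) = 1
Tile 13: (1,3)->(3,0) = 5
Tile 6: (2,0)->(1,1) = 2
Tile 10: (2,1)->(2,1) = 0
Tile 3: (2,2)->(0,2) = 2
Tile 5: (2,3)->(1,0) = 4
Tile 2: (3,0)->(0,1) = 4
Tile 4: (3,1)->(0,3) = 5
Tile 1: (3,2)->(0,0) = 5
Tile 15: (3,3)->(3,2) = 1
Sum: 4 + 2 + 5 + 2 + 2 + 1 + 5 + 2 + 0 + 2 + 4 + 4 + 5 + 5 + 1 = 44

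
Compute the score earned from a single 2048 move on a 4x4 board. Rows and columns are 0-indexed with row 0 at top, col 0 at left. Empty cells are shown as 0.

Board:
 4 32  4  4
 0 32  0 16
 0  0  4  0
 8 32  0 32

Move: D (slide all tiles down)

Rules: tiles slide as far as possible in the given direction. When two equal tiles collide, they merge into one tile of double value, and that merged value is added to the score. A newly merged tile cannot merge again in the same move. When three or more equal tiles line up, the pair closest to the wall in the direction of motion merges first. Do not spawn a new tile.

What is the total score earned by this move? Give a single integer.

Slide down:
col 0: [4, 0, 0, 8] -> [0, 0, 4, 8]  score +0 (running 0)
col 1: [32, 32, 0, 32] -> [0, 0, 32, 64]  score +64 (running 64)
col 2: [4, 0, 4, 0] -> [0, 0, 0, 8]  score +8 (running 72)
col 3: [4, 16, 0, 32] -> [0, 4, 16, 32]  score +0 (running 72)
Board after move:
 0  0  0  0
 0  0  0  4
 4 32  0 16
 8 64  8 32

Answer: 72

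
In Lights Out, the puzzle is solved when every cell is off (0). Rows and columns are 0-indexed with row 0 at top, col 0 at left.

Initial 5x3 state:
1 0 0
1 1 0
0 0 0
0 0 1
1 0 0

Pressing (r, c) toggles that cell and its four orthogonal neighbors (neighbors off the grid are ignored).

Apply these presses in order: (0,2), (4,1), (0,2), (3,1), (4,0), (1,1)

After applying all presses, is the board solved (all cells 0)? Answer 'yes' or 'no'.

After press 1 at (0,2):
1 1 1
1 1 1
0 0 0
0 0 1
1 0 0

After press 2 at (4,1):
1 1 1
1 1 1
0 0 0
0 1 1
0 1 1

After press 3 at (0,2):
1 0 0
1 1 0
0 0 0
0 1 1
0 1 1

After press 4 at (3,1):
1 0 0
1 1 0
0 1 0
1 0 0
0 0 1

After press 5 at (4,0):
1 0 0
1 1 0
0 1 0
0 0 0
1 1 1

After press 6 at (1,1):
1 1 0
0 0 1
0 0 0
0 0 0
1 1 1

Lights still on: 6

Answer: no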